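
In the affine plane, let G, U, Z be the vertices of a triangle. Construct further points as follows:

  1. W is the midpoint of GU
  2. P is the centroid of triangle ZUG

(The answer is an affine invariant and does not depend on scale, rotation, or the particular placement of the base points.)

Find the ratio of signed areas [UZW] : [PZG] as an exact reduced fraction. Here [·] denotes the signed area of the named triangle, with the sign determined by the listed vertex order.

[UZW]:[PZG] = 3/2

Assign G = (0, 0), U = (1, 0), Z = (0, 1) — the answer is frame-independent, so this choice is without loss of generality.
1. W is the midpoint of GU ⇒ W = (1/2, 0)
2. P is the centroid of triangle ZUG ⇒ P = (1/3, 1/3)
2·[UZW] = 1/2, 2·[PZG] = 1/3
[UZW]:[PZG] = 1/2:1/3 = 3/2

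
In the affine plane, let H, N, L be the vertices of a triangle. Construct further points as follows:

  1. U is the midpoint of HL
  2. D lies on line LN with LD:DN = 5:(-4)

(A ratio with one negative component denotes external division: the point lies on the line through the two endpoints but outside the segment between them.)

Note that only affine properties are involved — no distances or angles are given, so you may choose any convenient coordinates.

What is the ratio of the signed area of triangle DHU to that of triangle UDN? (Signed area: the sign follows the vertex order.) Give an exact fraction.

Work in coordinates with H = (0, 0), N = (1, 0), L = (0, 1).
1. U is the midpoint of HL ⇒ U = (0, 1/2)
2. D lies on line LN with LD:DN = 5:(-4) ⇒ D = (5, -4)
2·[DHU] = -5/2, 2·[UDN] = 2
[DHU]:[UDN] = -5/2:2 = -5/4

[DHU]:[UDN] = -5/4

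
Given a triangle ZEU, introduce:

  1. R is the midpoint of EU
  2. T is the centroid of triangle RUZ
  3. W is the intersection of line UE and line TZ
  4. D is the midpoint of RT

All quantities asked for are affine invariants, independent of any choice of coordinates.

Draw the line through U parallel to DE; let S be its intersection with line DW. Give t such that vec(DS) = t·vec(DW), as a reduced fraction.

t = 4/3

Work in coordinates with Z = (0, 0), E = (1, 0), U = (0, 1).
1. R is the midpoint of EU ⇒ R = (1/2, 1/2)
2. T is the centroid of triangle RUZ ⇒ T = (1/6, 1/2)
3. W is the intersection of line UE and line TZ ⇒ W = (1/4, 3/4)
4. D is the midpoint of RT ⇒ D = (1/3, 1/2)
through U parallel to DE: direction (2/3, -1/2); meets DW at S = (2/9, 5/6)
S = D + t·(W−D) with t = 4/3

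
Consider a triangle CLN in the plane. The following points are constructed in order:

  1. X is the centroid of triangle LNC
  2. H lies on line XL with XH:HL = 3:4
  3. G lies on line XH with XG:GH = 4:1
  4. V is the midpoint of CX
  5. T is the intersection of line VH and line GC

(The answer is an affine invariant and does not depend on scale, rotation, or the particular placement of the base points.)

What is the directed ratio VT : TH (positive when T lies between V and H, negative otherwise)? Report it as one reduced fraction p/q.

Work in coordinates with C = (0, 0), L = (1, 0), N = (0, 1).
1. X is the centroid of triangle LNC ⇒ X = (1/3, 1/3)
2. H lies on line XL with XH:HL = 3:4 ⇒ H = (13/21, 4/21)
3. G lies on line XH with XG:GH = 4:1 ⇒ G = (59/105, 23/105)
4. V is the midpoint of CX ⇒ V = (1/6, 1/6)
5. T is the intersection of line VH and line GC ⇒ T = (59/126, 23/126)
T = V + t·(H−V) with t = 2/3, so VT:TH = t:(1−t) = 2/3:1/3

VT:TH = 2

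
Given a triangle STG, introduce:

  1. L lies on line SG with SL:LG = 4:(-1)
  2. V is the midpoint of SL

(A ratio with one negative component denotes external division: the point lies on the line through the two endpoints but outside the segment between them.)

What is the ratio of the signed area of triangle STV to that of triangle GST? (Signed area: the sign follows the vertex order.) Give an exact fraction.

Assign S = (0, 0), T = (1, 0), G = (0, 1) — the answer is frame-independent, so this choice is without loss of generality.
1. L lies on line SG with SL:LG = 4:(-1) ⇒ L = (0, 4/3)
2. V is the midpoint of SL ⇒ V = (0, 2/3)
2·[STV] = 2/3, 2·[GST] = 1
[STV]:[GST] = 2/3:1 = 2/3

[STV]:[GST] = 2/3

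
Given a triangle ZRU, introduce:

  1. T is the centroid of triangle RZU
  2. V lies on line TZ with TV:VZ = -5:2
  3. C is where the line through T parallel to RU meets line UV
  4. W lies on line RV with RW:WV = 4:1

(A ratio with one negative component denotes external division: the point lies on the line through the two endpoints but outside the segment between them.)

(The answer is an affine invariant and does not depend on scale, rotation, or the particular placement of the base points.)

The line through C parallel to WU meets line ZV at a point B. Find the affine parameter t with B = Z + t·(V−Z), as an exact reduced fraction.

Assign Z = (0, 0), R = (1, 0), U = (0, 1) — the answer is frame-independent, so this choice is without loss of generality.
1. T is the centroid of triangle RZU ⇒ T = (1/3, 1/3)
2. V lies on line TZ with TV:VZ = -5:2 ⇒ V = (-2/9, -2/9)
3. C is where the line through T parallel to RU meets line UV ⇒ C = (-2/39, 28/39)
4. W lies on line RV with RW:WV = 4:1 ⇒ W = (1/45, -8/45)
through C parallel to WU: direction (-1/45, 53/45); meets ZV at B = (-1/27, -1/27)
B = Z + t·(V−Z) with t = 1/6

t = 1/6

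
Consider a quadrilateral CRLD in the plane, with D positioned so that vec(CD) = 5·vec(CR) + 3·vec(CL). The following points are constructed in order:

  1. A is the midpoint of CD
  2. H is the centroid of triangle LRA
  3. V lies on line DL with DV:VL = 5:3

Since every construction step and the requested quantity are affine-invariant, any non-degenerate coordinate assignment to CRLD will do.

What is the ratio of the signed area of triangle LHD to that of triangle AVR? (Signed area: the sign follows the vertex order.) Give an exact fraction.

Assign C = (0, 0), R = (1, 0), L = (0, 1), D = (5, 3) — the answer is frame-independent, so this choice is without loss of generality.
1. A is the midpoint of CD ⇒ A = (5/2, 3/2)
2. H is the centroid of triangle LRA ⇒ H = (7/6, 5/6)
3. V lies on line DL with DV:VL = 5:3 ⇒ V = (15/8, 7/4)
2·[LHD] = 19/6, 2·[AVR] = 21/16
[LHD]:[AVR] = 19/6:21/16 = 152/63

[LHD]:[AVR] = 152/63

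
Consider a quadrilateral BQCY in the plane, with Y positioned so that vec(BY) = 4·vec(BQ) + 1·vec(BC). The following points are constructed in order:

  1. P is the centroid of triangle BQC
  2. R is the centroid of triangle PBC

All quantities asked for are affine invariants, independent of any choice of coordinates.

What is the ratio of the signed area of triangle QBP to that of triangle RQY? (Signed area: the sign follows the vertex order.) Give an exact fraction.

[QBP]:[RQY] = -3/20

Assign B = (0, 0), Q = (1, 0), C = (0, 1), Y = (4, 1) — the answer is frame-independent, so this choice is without loss of generality.
1. P is the centroid of triangle BQC ⇒ P = (1/3, 1/3)
2. R is the centroid of triangle PBC ⇒ R = (1/9, 4/9)
2·[QBP] = -1/3, 2·[RQY] = 20/9
[QBP]:[RQY] = -1/3:20/9 = -3/20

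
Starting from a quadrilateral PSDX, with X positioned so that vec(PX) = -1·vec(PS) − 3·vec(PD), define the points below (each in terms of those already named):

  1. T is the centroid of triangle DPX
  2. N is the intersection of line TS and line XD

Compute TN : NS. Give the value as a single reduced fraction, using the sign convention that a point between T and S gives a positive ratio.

Choose coordinates P = (0, 0), S = (1, 0), D = (0, 1), X = (-1, -3).
1. T is the centroid of triangle DPX ⇒ T = (-1/3, -2/3)
2. N is the intersection of line TS and line XD ⇒ N = (-3/7, -5/7)
N = T + t·(S−T) with t = -1/14, so TN:NS = t:(1−t) = -1/14:15/14

TN:NS = -1/15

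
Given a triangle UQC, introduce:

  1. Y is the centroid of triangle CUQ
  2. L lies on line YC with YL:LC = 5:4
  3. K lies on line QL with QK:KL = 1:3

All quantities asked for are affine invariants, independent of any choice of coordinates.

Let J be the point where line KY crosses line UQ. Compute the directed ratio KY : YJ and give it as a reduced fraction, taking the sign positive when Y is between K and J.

KY:YJ = -17/36

Work in coordinates with U = (0, 0), Q = (1, 0), C = (0, 1).
1. Y is the centroid of triangle CUQ ⇒ Y = (1/3, 1/3)
2. L lies on line YC with YL:LC = 5:4 ⇒ L = (4/27, 19/27)
3. K lies on line QL with QK:KL = 1:3 ⇒ K = (85/108, 19/108)
line KY meets UQ at J = (22/17, 0)
Y = K + t·(J−K) with t = -17/19, so KY:YJ = -17/19:36/19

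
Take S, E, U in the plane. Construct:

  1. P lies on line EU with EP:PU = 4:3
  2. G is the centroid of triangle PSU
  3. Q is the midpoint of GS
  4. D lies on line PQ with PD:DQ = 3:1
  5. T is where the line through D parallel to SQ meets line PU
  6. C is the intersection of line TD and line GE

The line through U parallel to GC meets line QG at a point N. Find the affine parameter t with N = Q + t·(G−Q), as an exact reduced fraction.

t = 25/11

Work in coordinates with S = (0, 0), E = (1, 0), U = (0, 1).
1. P lies on line EU with EP:PU = 4:3 ⇒ P = (3/7, 4/7)
2. G is the centroid of triangle PSU ⇒ G = (1/7, 11/21)
3. Q is the midpoint of GS ⇒ Q = (1/14, 11/42)
4. D lies on line PQ with PD:DQ = 3:1 ⇒ D = (9/56, 19/56)
5. T is where the line through D parallel to SQ meets line PU ⇒ T = (15/56, 41/56)
6. C is the intersection of line TD and line GE ⇒ C = (31/154, 41/84)
through U parallel to GC: direction (9/154, -1/28); meets QG at N = (18/77, 6/7)
N = Q + t·(G−Q) with t = 25/11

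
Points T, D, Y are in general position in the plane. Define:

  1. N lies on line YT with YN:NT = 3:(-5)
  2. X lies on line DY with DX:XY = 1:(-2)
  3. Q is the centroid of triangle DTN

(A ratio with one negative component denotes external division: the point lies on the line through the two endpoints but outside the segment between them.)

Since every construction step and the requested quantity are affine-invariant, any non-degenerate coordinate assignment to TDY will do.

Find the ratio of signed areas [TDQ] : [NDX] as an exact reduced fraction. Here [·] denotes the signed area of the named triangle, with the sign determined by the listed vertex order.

Work in coordinates with T = (0, 0), D = (1, 0), Y = (0, 1).
1. N lies on line YT with YN:NT = 3:(-5) ⇒ N = (0, 5/2)
2. X lies on line DY with DX:XY = 1:(-2) ⇒ X = (2, -1)
3. Q is the centroid of triangle DTN ⇒ Q = (1/3, 5/6)
2·[TDQ] = 5/6, 2·[NDX] = 3/2
[TDQ]:[NDX] = 5/6:3/2 = 5/9

[TDQ]:[NDX] = 5/9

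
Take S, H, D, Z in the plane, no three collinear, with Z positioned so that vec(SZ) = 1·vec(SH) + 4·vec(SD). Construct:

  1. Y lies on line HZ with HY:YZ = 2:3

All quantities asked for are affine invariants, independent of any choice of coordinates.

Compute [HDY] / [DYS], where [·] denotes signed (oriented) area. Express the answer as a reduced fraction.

[HDY]:[DYS] = 8/5

Choose coordinates S = (0, 0), H = (1, 0), D = (0, 1), Z = (1, 4).
1. Y lies on line HZ with HY:YZ = 2:3 ⇒ Y = (1, 8/5)
2·[HDY] = -8/5, 2·[DYS] = -1
[HDY]:[DYS] = -8/5:-1 = 8/5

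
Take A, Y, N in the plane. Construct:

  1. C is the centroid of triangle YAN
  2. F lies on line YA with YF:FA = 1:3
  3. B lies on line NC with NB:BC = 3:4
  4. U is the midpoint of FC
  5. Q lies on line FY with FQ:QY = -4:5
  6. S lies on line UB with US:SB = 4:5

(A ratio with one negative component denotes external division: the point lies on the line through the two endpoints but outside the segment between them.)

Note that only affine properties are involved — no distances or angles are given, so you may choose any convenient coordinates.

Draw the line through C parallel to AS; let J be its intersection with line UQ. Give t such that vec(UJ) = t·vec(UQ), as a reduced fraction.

t = 221/399

Assign A = (0, 0), Y = (1, 0), N = (0, 1) — the answer is frame-independent, so this choice is without loss of generality.
1. C is the centroid of triangle YAN ⇒ C = (1/3, 1/3)
2. F lies on line YA with YF:FA = 1:3 ⇒ F = (3/4, 0)
3. B lies on line NC with NB:BC = 3:4 ⇒ B = (1/7, 5/7)
4. U is the midpoint of FC ⇒ U = (13/24, 1/6)
5. Q lies on line FY with FQ:QY = -4:5 ⇒ Q = (-1/4, 0)
6. S lies on line UB with US:SB = 4:5 ⇒ S = (551/1512, 155/378)
through C parallel to AS: direction (551/1512, 155/378); meets UQ at J = (13/126, 89/1197)
J = U + t·(Q−U) with t = 221/399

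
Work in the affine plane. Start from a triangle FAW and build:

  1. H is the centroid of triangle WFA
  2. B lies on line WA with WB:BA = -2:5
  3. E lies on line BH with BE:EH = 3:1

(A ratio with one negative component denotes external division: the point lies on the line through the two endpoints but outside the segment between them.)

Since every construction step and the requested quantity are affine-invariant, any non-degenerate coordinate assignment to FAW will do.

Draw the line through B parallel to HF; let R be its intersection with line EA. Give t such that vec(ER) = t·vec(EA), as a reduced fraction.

t = -21/19

Set F = (0, 0), A = (1, 0), W = (0, 1); any affine frame gives the same invariant.
1. H is the centroid of triangle WFA ⇒ H = (1/3, 1/3)
2. B lies on line WA with WB:BA = -2:5 ⇒ B = (-2/3, 5/3)
3. E lies on line BH with BE:EH = 3:1 ⇒ E = (1/12, 2/3)
through B parallel to HF: direction (-1/3, -1/3); meets EA at R = (-53/57, 80/57)
R = E + t·(A−E) with t = -21/19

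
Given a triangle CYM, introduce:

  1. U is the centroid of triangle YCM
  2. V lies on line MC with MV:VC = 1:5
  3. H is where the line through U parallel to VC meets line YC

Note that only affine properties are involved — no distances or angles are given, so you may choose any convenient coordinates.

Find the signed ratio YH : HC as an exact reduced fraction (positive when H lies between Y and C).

Assign C = (0, 0), Y = (1, 0), M = (0, 1) — the answer is frame-independent, so this choice is without loss of generality.
1. U is the centroid of triangle YCM ⇒ U = (1/3, 1/3)
2. V lies on line MC with MV:VC = 1:5 ⇒ V = (0, 5/6)
3. H is where the line through U parallel to VC meets line YC ⇒ H = (1/3, 0)
H = Y + t·(C−Y) with t = 2/3, so YH:HC = t:(1−t) = 2/3:1/3

YH:HC = 2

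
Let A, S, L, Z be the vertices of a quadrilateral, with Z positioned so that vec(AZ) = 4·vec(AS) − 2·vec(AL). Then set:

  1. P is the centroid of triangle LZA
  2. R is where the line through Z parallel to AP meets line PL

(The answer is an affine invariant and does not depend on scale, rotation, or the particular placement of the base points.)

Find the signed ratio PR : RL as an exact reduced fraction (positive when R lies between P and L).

Assign A = (0, 0), S = (1, 0), L = (0, 1), Z = (4, -2) — the answer is frame-independent, so this choice is without loss of generality.
1. P is the centroid of triangle LZA ⇒ P = (4/3, -1/3)
2. R is where the line through Z parallel to AP meets line PL ⇒ R = (8/3, -5/3)
R = P + t·(L−P) with t = -1, so PR:RL = t:(1−t) = -1:2

PR:RL = -1/2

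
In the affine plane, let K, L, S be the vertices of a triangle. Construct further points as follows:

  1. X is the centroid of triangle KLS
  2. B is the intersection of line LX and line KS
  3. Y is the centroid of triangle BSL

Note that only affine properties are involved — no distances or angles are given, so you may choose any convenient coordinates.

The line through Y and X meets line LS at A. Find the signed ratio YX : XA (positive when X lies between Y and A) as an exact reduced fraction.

YX:XA = -1/2

Work in coordinates with K = (0, 0), L = (1, 0), S = (0, 1).
1. X is the centroid of triangle KLS ⇒ X = (1/3, 1/3)
2. B is the intersection of line LX and line KS ⇒ B = (0, 1/2)
3. Y is the centroid of triangle BSL ⇒ Y = (1/3, 1/2)
line YX meets LS at A = (1/3, 2/3)
X = Y + t·(A−Y) with t = -1, so YX:XA = -1:2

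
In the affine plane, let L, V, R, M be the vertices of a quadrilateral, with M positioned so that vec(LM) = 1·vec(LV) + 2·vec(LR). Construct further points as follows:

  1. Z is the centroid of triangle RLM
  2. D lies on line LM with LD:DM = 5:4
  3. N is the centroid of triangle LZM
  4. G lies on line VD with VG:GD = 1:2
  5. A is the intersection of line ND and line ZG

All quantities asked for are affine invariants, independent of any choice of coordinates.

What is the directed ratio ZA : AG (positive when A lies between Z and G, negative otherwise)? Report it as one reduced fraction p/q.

Choose coordinates L = (0, 0), V = (1, 0), R = (0, 1), M = (1, 2).
1. Z is the centroid of triangle RLM ⇒ Z = (1/3, 1)
2. D lies on line LM with LD:DM = 5:4 ⇒ D = (5/9, 10/9)
3. N is the centroid of triangle LZM ⇒ N = (4/9, 1)
4. G lies on line VD with VG:GD = 1:2 ⇒ G = (23/27, 10/27)
5. A is the intersection of line ND and line ZG ⇒ A = (107/279, 262/279)
A = Z + t·(G−Z) with t = 3/31, so ZA:AG = t:(1−t) = 3/31:28/31

ZA:AG = 3/28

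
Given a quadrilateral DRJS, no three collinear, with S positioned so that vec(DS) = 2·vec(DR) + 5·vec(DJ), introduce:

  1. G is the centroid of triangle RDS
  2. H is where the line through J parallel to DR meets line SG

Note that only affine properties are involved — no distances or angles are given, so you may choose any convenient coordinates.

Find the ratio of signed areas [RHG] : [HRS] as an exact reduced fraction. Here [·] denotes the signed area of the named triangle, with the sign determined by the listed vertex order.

[RHG]:[HRS] = -1/6

Assign D = (0, 0), R = (1, 0), J = (0, 1), S = (2, 5) — the answer is frame-independent, so this choice is without loss of generality.
1. G is the centroid of triangle RDS ⇒ G = (1, 5/3)
2. H is where the line through J parallel to DR meets line SG ⇒ H = (4/5, 1)
2·[RHG] = -1/3, 2·[HRS] = 2
[RHG]:[HRS] = -1/3:2 = -1/6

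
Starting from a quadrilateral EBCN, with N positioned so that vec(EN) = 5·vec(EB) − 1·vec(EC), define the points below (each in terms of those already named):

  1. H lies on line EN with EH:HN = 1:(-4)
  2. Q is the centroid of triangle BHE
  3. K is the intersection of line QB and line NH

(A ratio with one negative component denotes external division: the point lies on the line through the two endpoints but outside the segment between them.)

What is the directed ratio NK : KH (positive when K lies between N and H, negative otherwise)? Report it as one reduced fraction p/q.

Assign E = (0, 0), B = (1, 0), C = (0, 1), N = (5, -1) — the answer is frame-independent, so this choice is without loss of generality.
1. H lies on line EN with EH:HN = 1:(-4) ⇒ H = (-5/3, 1/3)
2. Q is the centroid of triangle BHE ⇒ Q = (-2/9, 1/9)
3. K is the intersection of line QB and line NH ⇒ K = (-5/6, 1/6)
K = N + t·(H−N) with t = 7/8, so NK:KH = t:(1−t) = 7/8:1/8

NK:KH = 7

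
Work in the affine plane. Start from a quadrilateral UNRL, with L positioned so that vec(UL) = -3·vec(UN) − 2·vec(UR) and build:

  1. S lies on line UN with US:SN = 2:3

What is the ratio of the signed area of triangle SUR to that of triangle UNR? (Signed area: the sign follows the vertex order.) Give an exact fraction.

[SUR]:[UNR] = -2/5

Choose coordinates U = (0, 0), N = (1, 0), R = (0, 1), L = (-3, -2).
1. S lies on line UN with US:SN = 2:3 ⇒ S = (2/5, 0)
2·[SUR] = -2/5, 2·[UNR] = 1
[SUR]:[UNR] = -2/5:1 = -2/5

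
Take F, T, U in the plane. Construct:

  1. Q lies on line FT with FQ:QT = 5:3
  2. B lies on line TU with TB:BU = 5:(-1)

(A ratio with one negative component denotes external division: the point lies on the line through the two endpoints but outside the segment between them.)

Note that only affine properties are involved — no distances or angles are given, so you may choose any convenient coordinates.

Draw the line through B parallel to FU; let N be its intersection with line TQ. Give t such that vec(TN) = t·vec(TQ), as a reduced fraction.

t = 10/3

Assign F = (0, 0), T = (1, 0), U = (0, 1) — the answer is frame-independent, so this choice is without loss of generality.
1. Q lies on line FT with FQ:QT = 5:3 ⇒ Q = (5/8, 0)
2. B lies on line TU with TB:BU = 5:(-1) ⇒ B = (-1/4, 5/4)
through B parallel to FU: direction (0, 1); meets TQ at N = (-1/4, 0)
N = T + t·(Q−T) with t = 10/3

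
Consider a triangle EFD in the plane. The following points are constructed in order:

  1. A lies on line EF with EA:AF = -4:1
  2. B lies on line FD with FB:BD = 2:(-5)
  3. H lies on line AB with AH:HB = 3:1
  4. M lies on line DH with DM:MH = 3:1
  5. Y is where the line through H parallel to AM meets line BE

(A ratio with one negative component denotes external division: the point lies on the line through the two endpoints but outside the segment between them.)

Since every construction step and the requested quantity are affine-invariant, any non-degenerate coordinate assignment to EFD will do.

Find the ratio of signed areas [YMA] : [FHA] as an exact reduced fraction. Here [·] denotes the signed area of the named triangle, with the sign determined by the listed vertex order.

Set E = (0, 0), F = (1, 0), D = (0, 1); any affine frame gives the same invariant.
1. A lies on line EF with EA:AF = -4:1 ⇒ A = (4/3, 0)
2. B lies on line FD with FB:BD = 2:(-5) ⇒ B = (5/3, -2/3)
3. H lies on line AB with AH:HB = 3:1 ⇒ H = (19/12, -1/2)
4. M lies on line DH with DM:MH = 3:1 ⇒ M = (19/16, -1/8)
5. Y is where the line through H parallel to AM meets line BE ⇒ Y = (65/44, -13/22)
2·[YMA] = -5/48, 2·[FHA] = 1/6
[YMA]:[FHA] = -5/48:1/6 = -5/8

[YMA]:[FHA] = -5/8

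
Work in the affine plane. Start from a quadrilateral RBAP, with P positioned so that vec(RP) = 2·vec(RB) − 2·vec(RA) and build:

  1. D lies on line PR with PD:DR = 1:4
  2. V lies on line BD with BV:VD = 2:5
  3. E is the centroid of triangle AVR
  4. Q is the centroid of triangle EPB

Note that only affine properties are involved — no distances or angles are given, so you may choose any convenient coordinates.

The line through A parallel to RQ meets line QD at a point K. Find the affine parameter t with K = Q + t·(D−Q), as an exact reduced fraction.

t = -89/66

Choose coordinates R = (0, 0), B = (1, 0), A = (0, 1), P = (2, -2).
1. D lies on line PR with PD:DR = 1:4 ⇒ D = (8/5, -8/5)
2. V lies on line BD with BV:VD = 2:5 ⇒ V = (41/35, -16/35)
3. E is the centroid of triangle AVR ⇒ E = (41/105, 19/105)
4. Q is the centroid of triangle EPB ⇒ Q = (356/315, -191/315)
through A parallel to RQ: direction (356/315, -191/315); meets QD at K = (5162/10395, 15251/20790)
K = Q + t·(D−Q) with t = -89/66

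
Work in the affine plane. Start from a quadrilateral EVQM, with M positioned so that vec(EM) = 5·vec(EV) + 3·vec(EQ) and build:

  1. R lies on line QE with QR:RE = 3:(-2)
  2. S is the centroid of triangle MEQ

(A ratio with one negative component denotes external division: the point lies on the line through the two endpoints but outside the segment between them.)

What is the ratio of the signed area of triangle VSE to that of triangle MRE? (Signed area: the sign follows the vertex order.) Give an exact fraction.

[VSE]:[MRE] = -2/15

Choose coordinates E = (0, 0), V = (1, 0), Q = (0, 1), M = (5, 3).
1. R lies on line QE with QR:RE = 3:(-2) ⇒ R = (0, -2)
2. S is the centroid of triangle MEQ ⇒ S = (5/3, 4/3)
2·[VSE] = 4/3, 2·[MRE] = -10
[VSE]:[MRE] = 4/3:-10 = -2/15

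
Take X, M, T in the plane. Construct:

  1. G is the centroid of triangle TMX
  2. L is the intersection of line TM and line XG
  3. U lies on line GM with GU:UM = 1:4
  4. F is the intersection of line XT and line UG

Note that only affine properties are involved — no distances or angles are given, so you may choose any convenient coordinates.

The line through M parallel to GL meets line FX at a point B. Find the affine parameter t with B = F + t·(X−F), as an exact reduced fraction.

t = 3

Work in coordinates with X = (0, 0), M = (1, 0), T = (0, 1).
1. G is the centroid of triangle TMX ⇒ G = (1/3, 1/3)
2. L is the intersection of line TM and line XG ⇒ L = (1/2, 1/2)
3. U lies on line GM with GU:UM = 1:4 ⇒ U = (7/15, 4/15)
4. F is the intersection of line XT and line UG ⇒ F = (0, 1/2)
through M parallel to GL: direction (1/6, 1/6); meets FX at B = (0, -1)
B = F + t·(X−F) with t = 3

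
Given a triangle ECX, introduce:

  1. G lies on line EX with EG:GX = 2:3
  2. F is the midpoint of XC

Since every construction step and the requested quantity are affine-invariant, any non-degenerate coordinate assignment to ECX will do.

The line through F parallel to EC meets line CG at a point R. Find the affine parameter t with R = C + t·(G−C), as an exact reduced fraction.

Choose coordinates E = (0, 0), C = (1, 0), X = (0, 1).
1. G lies on line EX with EG:GX = 2:3 ⇒ G = (0, 2/5)
2. F is the midpoint of XC ⇒ F = (1/2, 1/2)
through F parallel to EC: direction (1, 0); meets CG at R = (-1/4, 1/2)
R = C + t·(G−C) with t = 5/4

t = 5/4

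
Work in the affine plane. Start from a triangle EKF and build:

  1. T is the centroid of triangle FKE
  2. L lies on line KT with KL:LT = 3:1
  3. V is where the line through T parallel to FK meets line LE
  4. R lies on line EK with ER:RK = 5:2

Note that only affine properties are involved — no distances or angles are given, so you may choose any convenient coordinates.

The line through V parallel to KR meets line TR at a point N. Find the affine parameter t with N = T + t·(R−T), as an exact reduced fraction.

t = 1/3

Set E = (0, 0), K = (1, 0), F = (0, 1); any affine frame gives the same invariant.
1. T is the centroid of triangle FKE ⇒ T = (1/3, 1/3)
2. L lies on line KT with KL:LT = 3:1 ⇒ L = (1/2, 1/4)
3. V is where the line through T parallel to FK meets line LE ⇒ V = (4/9, 2/9)
4. R lies on line EK with ER:RK = 5:2 ⇒ R = (5/7, 0)
through V parallel to KR: direction (-2/7, 0); meets TR at N = (29/63, 2/9)
N = T + t·(R−T) with t = 1/3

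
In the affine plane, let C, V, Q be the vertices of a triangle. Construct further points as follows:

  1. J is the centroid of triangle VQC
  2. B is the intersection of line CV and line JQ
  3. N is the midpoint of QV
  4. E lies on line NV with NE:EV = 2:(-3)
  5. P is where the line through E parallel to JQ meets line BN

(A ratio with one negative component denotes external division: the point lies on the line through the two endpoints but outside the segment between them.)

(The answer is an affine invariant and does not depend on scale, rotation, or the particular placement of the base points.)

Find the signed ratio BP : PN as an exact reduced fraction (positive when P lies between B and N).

BP:PN = -1/2

Assign C = (0, 0), V = (1, 0), Q = (0, 1) — the answer is frame-independent, so this choice is without loss of generality.
1. J is the centroid of triangle VQC ⇒ J = (1/3, 1/3)
2. B is the intersection of line CV and line JQ ⇒ B = (1/2, 0)
3. N is the midpoint of QV ⇒ N = (1/2, 1/2)
4. E lies on line NV with NE:EV = 2:(-3) ⇒ E = (-1/2, 3/2)
5. P is where the line through E parallel to JQ meets line BN ⇒ P = (1/2, -1/2)
P = B + t·(N−B) with t = -1, so BP:PN = t:(1−t) = -1:2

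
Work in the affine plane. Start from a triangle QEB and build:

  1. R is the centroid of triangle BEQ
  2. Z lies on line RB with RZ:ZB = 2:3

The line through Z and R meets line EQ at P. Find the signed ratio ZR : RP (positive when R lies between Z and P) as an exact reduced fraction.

Work in coordinates with Q = (0, 0), E = (1, 0), B = (0, 1).
1. R is the centroid of triangle BEQ ⇒ R = (1/3, 1/3)
2. Z lies on line RB with RZ:ZB = 2:3 ⇒ Z = (1/5, 3/5)
line ZR meets EQ at P = (1/2, 0)
R = Z + t·(P−Z) with t = 4/9, so ZR:RP = 4/9:5/9

ZR:RP = 4/5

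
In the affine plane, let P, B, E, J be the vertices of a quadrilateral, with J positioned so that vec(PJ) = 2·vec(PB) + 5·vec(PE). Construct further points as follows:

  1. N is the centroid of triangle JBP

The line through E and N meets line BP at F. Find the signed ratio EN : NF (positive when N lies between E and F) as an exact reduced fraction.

EN:NF = -2/5

Assign P = (0, 0), B = (1, 0), E = (0, 1), J = (2, 5) — the answer is frame-independent, so this choice is without loss of generality.
1. N is the centroid of triangle JBP ⇒ N = (1, 5/3)
line EN meets BP at F = (-3/2, 0)
N = E + t·(F−E) with t = -2/3, so EN:NF = -2/3:5/3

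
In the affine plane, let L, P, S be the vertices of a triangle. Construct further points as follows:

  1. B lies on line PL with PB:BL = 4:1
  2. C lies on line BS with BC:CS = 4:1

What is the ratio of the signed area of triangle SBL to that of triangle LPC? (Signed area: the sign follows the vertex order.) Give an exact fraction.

[SBL]:[LPC] = -1/4

Set L = (0, 0), P = (1, 0), S = (0, 1); any affine frame gives the same invariant.
1. B lies on line PL with PB:BL = 4:1 ⇒ B = (1/5, 0)
2. C lies on line BS with BC:CS = 4:1 ⇒ C = (1/25, 4/5)
2·[SBL] = -1/5, 2·[LPC] = 4/5
[SBL]:[LPC] = -1/5:4/5 = -1/4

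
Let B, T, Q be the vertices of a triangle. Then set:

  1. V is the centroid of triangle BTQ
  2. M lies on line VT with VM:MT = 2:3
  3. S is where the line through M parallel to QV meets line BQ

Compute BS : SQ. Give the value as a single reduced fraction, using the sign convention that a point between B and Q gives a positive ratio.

Set B = (0, 0), T = (1, 0), Q = (0, 1); any affine frame gives the same invariant.
1. V is the centroid of triangle BTQ ⇒ V = (1/3, 1/3)
2. M lies on line VT with VM:MT = 2:3 ⇒ M = (3/5, 1/5)
3. S is where the line through M parallel to QV meets line BQ ⇒ S = (0, 7/5)
S = B + t·(Q−B) with t = 7/5, so BS:SQ = t:(1−t) = 7/5:-2/5

BS:SQ = -7/2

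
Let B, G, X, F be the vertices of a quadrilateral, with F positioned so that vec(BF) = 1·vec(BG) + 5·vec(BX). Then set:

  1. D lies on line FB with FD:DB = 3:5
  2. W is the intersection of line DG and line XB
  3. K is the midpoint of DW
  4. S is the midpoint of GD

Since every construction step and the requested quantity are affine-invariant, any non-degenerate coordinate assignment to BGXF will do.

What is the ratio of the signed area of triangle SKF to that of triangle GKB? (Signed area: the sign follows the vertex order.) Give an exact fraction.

[SKF]:[GKB] = -24/55

Set B = (0, 0), G = (1, 0), X = (0, 1), F = (1, 5); any affine frame gives the same invariant.
1. D lies on line FB with FD:DB = 3:5 ⇒ D = (5/8, 25/8)
2. W is the intersection of line DG and line XB ⇒ W = (0, 25/3)
3. K is the midpoint of DW ⇒ K = (5/16, 275/48)
4. S is the midpoint of GD ⇒ S = (13/16, 25/16)
2·[SKF] = -5/2, 2·[GKB] = 275/48
[SKF]:[GKB] = -5/2:275/48 = -24/55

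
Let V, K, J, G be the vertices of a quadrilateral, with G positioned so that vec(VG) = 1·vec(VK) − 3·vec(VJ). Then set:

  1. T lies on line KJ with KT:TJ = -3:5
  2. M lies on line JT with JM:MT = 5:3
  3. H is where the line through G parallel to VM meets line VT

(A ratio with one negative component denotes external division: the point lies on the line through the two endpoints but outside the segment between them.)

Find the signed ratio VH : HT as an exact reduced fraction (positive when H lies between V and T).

Choose coordinates V = (0, 0), K = (1, 0), J = (0, 1), G = (1, -3).
1. T lies on line KJ with KT:TJ = -3:5 ⇒ T = (5/2, -3/2)
2. M lies on line JT with JM:MT = 5:3 ⇒ M = (25/16, -9/16)
3. H is where the line through G parallel to VM meets line VT ⇒ H = (11, -33/5)
H = V + t·(T−V) with t = 22/5, so VH:HT = t:(1−t) = 22/5:-17/5

VH:HT = -22/17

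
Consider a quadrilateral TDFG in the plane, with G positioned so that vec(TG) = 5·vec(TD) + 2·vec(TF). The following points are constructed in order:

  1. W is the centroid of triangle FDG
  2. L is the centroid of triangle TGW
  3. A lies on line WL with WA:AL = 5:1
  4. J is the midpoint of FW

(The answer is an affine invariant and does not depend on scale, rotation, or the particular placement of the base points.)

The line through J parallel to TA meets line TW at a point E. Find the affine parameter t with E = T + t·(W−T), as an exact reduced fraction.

t = 23/5

Work in coordinates with T = (0, 0), D = (1, 0), F = (0, 1), G = (5, 2).
1. W is the centroid of triangle FDG ⇒ W = (2, 1)
2. L is the centroid of triangle TGW ⇒ L = (7/3, 1)
3. A lies on line WL with WA:AL = 5:1 ⇒ A = (41/18, 1)
4. J is the midpoint of FW ⇒ J = (1, 1)
through J parallel to TA: direction (41/18, 1); meets TW at E = (46/5, 23/5)
E = T + t·(W−T) with t = 23/5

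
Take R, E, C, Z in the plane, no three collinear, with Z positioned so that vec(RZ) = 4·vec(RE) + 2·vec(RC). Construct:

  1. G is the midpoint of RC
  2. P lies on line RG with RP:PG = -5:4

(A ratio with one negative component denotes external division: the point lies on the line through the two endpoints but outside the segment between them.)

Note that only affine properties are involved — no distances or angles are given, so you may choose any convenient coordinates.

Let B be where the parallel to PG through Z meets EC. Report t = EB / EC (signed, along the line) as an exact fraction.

t = -3

Work in coordinates with R = (0, 0), E = (1, 0), C = (0, 1), Z = (4, 2).
1. G is the midpoint of RC ⇒ G = (0, 1/2)
2. P lies on line RG with RP:PG = -5:4 ⇒ P = (0, 5/2)
through Z parallel to PG: direction (0, -2); meets EC at B = (4, -3)
B = E + t·(C−E) with t = -3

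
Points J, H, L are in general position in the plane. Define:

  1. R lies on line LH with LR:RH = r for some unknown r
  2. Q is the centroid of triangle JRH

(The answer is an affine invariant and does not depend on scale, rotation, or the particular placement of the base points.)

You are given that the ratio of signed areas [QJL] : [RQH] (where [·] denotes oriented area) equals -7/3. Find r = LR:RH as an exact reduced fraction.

r = 2/3

Set J = (0, 0), H = (1, 0), L = (0, 1); any affine frame gives the same invariant.
1. With LR:RH = r, write λ = r/(r+1) so R = L + λ·(H−L); R is affine-linear in λ
2. Q is the centroid of triangle JRH ⇒ Q is an affine combination of earlier points and hence also affine-linear in λ
Every point depending on R is an affine combination of R and λ-independent points, so each such coordinate is linear in λ; the λ² term in each signed area is a multiple of (H−L)×(H−L) = 0, so 2·[QJL] and 2·[RQH] are each linear in λ. Evaluating at λ=0 and λ=1:
  2·[QJL] = -1/3·λ − 1/3,   2·[RQH] = -1/3·λ + 1/3
So [QJL]:[RQH] = (-1/3·λ − 1/3) / (-1/3·λ + 1/3). Setting this equal to -7/3:
  -1/3·λ − 1/3 = -7/3·(-1/3·λ + 1/3)  ⇒  λ = 2/5
Then r = λ/(1−λ) = (2/5)/(3/5) = 2/3. Check: with r = 2/3, R = (2/5, 3/5) and [QJL]:[RQH] = -7/3 as required.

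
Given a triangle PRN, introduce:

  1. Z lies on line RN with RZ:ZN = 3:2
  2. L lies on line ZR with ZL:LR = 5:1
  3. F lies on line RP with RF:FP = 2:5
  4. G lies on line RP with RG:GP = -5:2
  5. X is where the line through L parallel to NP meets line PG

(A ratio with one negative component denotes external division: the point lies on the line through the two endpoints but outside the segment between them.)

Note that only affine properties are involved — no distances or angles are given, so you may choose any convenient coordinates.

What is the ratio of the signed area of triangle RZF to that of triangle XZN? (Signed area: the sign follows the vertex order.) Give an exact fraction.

Choose coordinates P = (0, 0), R = (1, 0), N = (0, 1).
1. Z lies on line RN with RZ:ZN = 3:2 ⇒ Z = (2/5, 3/5)
2. L lies on line ZR with ZL:LR = 5:1 ⇒ L = (9/10, 1/10)
3. F lies on line RP with RF:FP = 2:5 ⇒ F = (5/7, 0)
4. G lies on line RP with RG:GP = -5:2 ⇒ G = (-2/3, 0)
5. X is where the line through L parallel to NP meets line PG ⇒ X = (9/10, 0)
2·[RZF] = 6/35, 2·[XZN] = 1/25
[RZF]:[XZN] = 6/35:1/25 = 30/7

[RZF]:[XZN] = 30/7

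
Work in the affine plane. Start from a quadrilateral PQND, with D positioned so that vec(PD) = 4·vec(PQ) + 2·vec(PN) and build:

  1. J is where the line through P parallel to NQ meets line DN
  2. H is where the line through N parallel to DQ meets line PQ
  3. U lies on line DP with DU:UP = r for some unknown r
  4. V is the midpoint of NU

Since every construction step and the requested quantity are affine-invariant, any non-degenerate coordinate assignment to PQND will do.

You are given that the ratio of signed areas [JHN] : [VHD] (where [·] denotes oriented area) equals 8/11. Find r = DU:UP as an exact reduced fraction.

r = 3/5

Set P = (0, 0), Q = (1, 0), N = (0, 1), D = (4, 2); any affine frame gives the same invariant.
1. J is where the line through P parallel to NQ meets line DN ⇒ J = (-4/5, 4/5)
2. H is where the line through N parallel to DQ meets line PQ ⇒ H = (-3/2, 0)
3. With DU:UP = r, write λ = r/(r+1) so U = D + λ·(P−D); U is affine-linear in λ
4. V is the midpoint of NU ⇒ V is an affine combination of earlier points and hence also affine-linear in λ
Every point depending on U is an affine combination of U and λ-independent points, so each such coordinate is linear in λ; the λ² term in each signed area is a multiple of (P−D)×(P−D) = 0, so 2·[JHN] and 2·[VHD] are each linear in λ. Evaluating at λ=0 and λ=1:
  2·[JHN] = 1/2,   2·[VHD] = -3/2·λ + 5/4
So [JHN]:[VHD] = (1/2) / (-3/2·λ + 5/4). Setting this equal to 8/11:
  1/2 = 8/11·(-3/2·λ + 5/4)  ⇒  λ = 3/8
Then r = λ/(1−λ) = (3/8)/(5/8) = 3/5. Check: with r = 3/5, U = (5/2, 5/4) and [JHN]:[VHD] = 8/11 as required.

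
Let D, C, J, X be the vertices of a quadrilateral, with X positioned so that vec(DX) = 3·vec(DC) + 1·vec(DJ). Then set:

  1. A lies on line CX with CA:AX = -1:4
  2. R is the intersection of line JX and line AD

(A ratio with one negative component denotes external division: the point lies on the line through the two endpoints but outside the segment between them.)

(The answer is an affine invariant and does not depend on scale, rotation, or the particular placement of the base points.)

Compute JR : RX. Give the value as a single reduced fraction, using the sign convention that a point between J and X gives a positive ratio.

JR:RX = -1/4

Work in coordinates with D = (0, 0), C = (1, 0), J = (0, 1), X = (3, 1).
1. A lies on line CX with CA:AX = -1:4 ⇒ A = (1/3, -1/3)
2. R is the intersection of line JX and line AD ⇒ R = (-1, 1)
R = J + t·(X−J) with t = -1/3, so JR:RX = t:(1−t) = -1/3:4/3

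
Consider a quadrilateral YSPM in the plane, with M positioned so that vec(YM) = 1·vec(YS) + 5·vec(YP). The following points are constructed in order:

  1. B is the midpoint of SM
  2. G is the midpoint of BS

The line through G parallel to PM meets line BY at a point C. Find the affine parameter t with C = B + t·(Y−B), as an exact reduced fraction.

t = -5/6

Choose coordinates Y = (0, 0), S = (1, 0), P = (0, 1), M = (1, 5).
1. B is the midpoint of SM ⇒ B = (1, 5/2)
2. G is the midpoint of BS ⇒ G = (1, 5/4)
through G parallel to PM: direction (1, 4); meets BY at C = (11/6, 55/12)
C = B + t·(Y−B) with t = -5/6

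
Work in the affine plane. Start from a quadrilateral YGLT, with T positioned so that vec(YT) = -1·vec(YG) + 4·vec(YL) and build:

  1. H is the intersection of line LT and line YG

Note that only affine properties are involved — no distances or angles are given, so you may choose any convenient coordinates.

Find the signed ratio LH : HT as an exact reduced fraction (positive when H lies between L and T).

Work in coordinates with Y = (0, 0), G = (1, 0), L = (0, 1), T = (-1, 4).
1. H is the intersection of line LT and line YG ⇒ H = (1/3, 0)
H = L + t·(T−L) with t = -1/3, so LH:HT = t:(1−t) = -1/3:4/3

LH:HT = -1/4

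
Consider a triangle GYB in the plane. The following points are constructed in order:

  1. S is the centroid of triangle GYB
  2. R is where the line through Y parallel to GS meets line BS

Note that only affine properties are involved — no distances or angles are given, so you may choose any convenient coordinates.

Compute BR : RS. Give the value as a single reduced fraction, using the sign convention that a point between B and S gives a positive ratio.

BR:RS = -2

Assign G = (0, 0), Y = (1, 0), B = (0, 1) — the answer is frame-independent, so this choice is without loss of generality.
1. S is the centroid of triangle GYB ⇒ S = (1/3, 1/3)
2. R is where the line through Y parallel to GS meets line BS ⇒ R = (2/3, -1/3)
R = B + t·(S−B) with t = 2, so BR:RS = t:(1−t) = 2:-1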